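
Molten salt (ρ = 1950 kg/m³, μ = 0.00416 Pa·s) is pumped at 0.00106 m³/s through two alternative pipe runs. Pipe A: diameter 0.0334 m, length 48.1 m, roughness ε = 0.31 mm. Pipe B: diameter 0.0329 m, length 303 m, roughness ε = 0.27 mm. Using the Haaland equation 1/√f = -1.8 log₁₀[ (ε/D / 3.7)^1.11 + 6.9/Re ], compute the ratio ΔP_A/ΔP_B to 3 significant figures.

ΔP_A/ΔP_B ≈ 0.152

Pipe A: V = Q/A = 0.00106/0.0008762 = 1.21 m/s; Re = 1.894e+04; ε/D = 0.00928; Haaland → f = 0.03996; ΔP_A = f(L/D)(ρV²/2) = 8.212e+04 Pa.
Pipe B: V = Q/A = 0.00106/0.0008501 = 1.247 m/s; Re = 1.923e+04; ε/D = 0.00821; Haaland → f = 0.03863; ΔP_B = f(L/D)(ρV²/2) = 5.394e+05 Pa.
ΔP_A/ΔP_B = 8.212e+04/5.394e+05 = 0.152.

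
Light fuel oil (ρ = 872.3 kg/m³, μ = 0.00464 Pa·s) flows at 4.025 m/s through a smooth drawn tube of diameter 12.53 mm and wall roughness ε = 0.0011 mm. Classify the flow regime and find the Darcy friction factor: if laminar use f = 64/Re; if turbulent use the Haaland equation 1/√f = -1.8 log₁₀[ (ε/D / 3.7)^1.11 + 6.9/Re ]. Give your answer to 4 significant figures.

f ≈ 0.03143

Re = ρVD/μ = 872.3·4.025·0.01253/0.00464 = 9481.
Re > 4000 → turbulent. ε/D = 1.1e-06/0.01253 = 8.78e-05; Haaland: 1/√f = -1.8 log₁₀[7.35e-06 + 0.000728] = 5.641, so f = 0.03143.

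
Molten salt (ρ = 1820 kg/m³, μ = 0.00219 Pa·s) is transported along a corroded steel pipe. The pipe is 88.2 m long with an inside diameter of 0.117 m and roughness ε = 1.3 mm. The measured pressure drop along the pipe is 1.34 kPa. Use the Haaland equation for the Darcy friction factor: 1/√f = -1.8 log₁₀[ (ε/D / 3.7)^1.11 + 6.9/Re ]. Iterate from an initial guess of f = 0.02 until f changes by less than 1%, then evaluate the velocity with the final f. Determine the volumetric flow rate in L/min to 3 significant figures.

Rearranging Darcy-Weisbach: V = √(2·ΔP·D/(f·L·ρ)). With ε/D = 0.0013/0.117 = 0.0111, iterate starting from f = 0.02:
  f = 0.02 → V = √(2·1340·0.117/(0.02·88.2·1820)) = 0.3125 m/s; Re = ρVD/μ = 3.039e+04; f → 0.04106
  f = 0.04106 → V = 0.2181 m/s; Re = 2.121e+04; f → 0.04175
  f = 0.04175 → V = 0.2163 m/s; Re = 2.103e+04; f → 0.04177
Converged (Δf/f < 1%). With the final f = 0.04177: V = √(2·1340·0.117/(0.04177·88.2·1820)) = 0.2162 m/s.
Q = V·A = 0.2162·(π/4·0.117²) = 0.002325 m³/s = 139 L/min.

Q ≈ 139 L/min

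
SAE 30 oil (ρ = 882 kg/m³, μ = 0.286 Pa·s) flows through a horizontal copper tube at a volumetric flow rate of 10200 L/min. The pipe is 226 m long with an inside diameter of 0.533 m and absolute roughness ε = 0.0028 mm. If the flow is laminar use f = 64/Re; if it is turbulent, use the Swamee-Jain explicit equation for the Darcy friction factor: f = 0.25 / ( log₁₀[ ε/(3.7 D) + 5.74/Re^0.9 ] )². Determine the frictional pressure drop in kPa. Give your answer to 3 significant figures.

ΔP ≈ 5.55 kPa

Q = 10200 L/min = 10200/60000 = 0.17 m³/s.
Cross-sectional area A = πD²/4 = π(0.533)²/4 = 0.2231 m²; mean velocity V = Q/A = 0.17/0.2231 = 0.7619 m/s.
Reynolds number Re = ρVD/μ = 882 · 0.7619 · 0.533 / 0.286 = 1252.
Re < 2300 → laminar flow, so f = 64/Re = 64/1252 = 0.0511 (the turbulent correlation is not needed).
Darcy-Weisbach: ΔP = f(L/D)(ρV²/2) = 0.0511·(226/0.533)·(882·0.7619²/2) = 0.0511·424·256 = 5547 Pa.
ΔP = 5547 Pa = 5.55 kPa.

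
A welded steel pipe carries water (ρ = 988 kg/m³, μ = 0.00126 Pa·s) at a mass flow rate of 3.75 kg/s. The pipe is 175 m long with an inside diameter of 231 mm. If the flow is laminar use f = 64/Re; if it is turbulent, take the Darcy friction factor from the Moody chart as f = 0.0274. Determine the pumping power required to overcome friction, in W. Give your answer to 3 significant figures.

P ≈ 0.319 W

A = πD²/4 = π(0.231)²/4 = 0.04191 m²; mean velocity V = ṁ/(ρA) = 3.75/(988 · 0.04191) = 0.09057 m/s.
Reynolds number Re = ρVD/μ = 988 · 0.09057 · 0.231 / 0.00126 = 1.64e+04.
Re > 4000 → turbulent; use the Moody-chart value f = 0.0274.
Darcy-Weisbach: ΔP = f(L/D)(ρV²/2) = 0.0274·(175/0.231)·(988·0.09057²/2) = 0.0274·757.6·4.052 = 84.11 Pa.
Q = ṁ/ρ = 3.75/988 = 0.003796 m³/s.
Pumping power P = QΔP = 0.003796·84.11 = 0.3192 W = 0.319 W.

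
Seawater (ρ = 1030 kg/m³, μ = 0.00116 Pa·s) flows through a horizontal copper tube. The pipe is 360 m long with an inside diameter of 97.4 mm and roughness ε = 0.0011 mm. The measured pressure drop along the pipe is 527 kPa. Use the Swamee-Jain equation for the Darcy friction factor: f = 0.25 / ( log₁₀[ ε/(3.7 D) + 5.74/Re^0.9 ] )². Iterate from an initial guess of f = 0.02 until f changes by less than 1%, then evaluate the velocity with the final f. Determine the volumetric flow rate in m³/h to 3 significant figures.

Q ≈ 120 m³/h

Rearranging Darcy-Weisbach: V = √(2·ΔP·D/(f·L·ρ)). With ε/D = 1.1e-06/0.0974 = 1.13e-05, iterate starting from f = 0.02:
  f = 0.02 → V = √(2·5.27e+05·0.0974/(0.02·360·1030)) = 3.721 m/s; Re = ρVD/μ = 3.218e+05; f → 0.01433
  f = 0.01433 → V = 4.396 m/s; Re = 3.802e+05; f → 0.01391
  f = 0.01391 → V = 4.461 m/s; Re = 3.858e+05; f → 0.01387
Converged (Δf/f < 1%). With the final f = 0.01387: V = √(2·5.27e+05·0.0974/(0.01387·360·1030)) = 4.467 m/s.
Q = V·A = 4.467·(π/4·0.0974²) = 0.03328 m³/s = 120 m³/h.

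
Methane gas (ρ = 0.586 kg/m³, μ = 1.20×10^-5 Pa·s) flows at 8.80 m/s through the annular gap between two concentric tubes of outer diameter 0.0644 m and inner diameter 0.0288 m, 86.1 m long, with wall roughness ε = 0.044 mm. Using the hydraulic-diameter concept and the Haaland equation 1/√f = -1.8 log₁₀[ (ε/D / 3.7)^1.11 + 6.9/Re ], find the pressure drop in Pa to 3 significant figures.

Hydraulic diameter D_h = 4A/P = D_o - D_i = 0.0644 - 0.0288 = 0.0356 m.
Re = ρVD_h/μ = 0.586·8.8·0.0356/1.2e-05 = 1.53e+04.
ε/D_h = 4.4e-05/0.0356 = 0.00124; Haaland gives 1/√f = -1.8 log₁₀[0.000138+0.000451] = 5.813, so f = 0.02959.
ΔP = f(L/D_h)(ρV²/2) = 0.02959·86.1/0.0356·22.69 = 1624 Pa.

ΔP ≈ 1620 Pa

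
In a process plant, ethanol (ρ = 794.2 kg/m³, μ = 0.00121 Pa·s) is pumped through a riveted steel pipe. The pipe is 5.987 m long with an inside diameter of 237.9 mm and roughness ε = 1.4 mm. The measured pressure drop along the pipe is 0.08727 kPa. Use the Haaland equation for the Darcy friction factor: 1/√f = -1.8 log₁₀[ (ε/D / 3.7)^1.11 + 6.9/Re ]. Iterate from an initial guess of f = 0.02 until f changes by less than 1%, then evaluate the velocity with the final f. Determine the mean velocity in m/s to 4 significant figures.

Rearranging Darcy-Weisbach: V = √(2·ΔP·D/(f·L·ρ)). With ε/D = 0.0014/0.2379 = 0.00588, iterate starting from f = 0.02:
  f = 0.02 → V = √(2·87.27·0.2379/(0.02·5.987·794.2)) = 0.6608 m/s; Re = ρVD/μ = 1.032e+05; f → 0.03273
  f = 0.03273 → V = 0.5165 m/s; Re = 8.065e+04; f → 0.03293
Converged (Δf/f < 1%). With the final f = 0.03293: V = √(2·87.27·0.2379/(0.03293·5.987·794.2)) = 0.5149 m/s.

V ≈ 0.5149 m/s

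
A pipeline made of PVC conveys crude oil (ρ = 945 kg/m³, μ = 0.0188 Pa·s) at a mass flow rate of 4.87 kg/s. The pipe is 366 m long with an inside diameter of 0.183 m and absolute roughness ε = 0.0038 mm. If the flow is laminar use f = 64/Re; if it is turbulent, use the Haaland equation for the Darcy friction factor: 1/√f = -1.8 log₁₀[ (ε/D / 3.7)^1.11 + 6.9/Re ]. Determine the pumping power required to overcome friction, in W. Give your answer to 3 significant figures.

A = πD²/4 = π(0.183)²/4 = 0.0263 m²; mean velocity V = ṁ/(ρA) = 4.87/(945 · 0.0263) = 0.1959 m/s.
Reynolds number Re = ρVD/μ = 945 · 0.1959 · 0.183 / 0.0188 = 1802.
Re < 2300 → laminar flow, so f = 64/Re = 64/1802 = 0.03551 (the turbulent correlation is not needed).
Darcy-Weisbach: ΔP = f(L/D)(ρV²/2) = 0.03551·(366/0.183)·(945·0.1959²/2) = 0.03551·2000·18.14 = 1288 Pa.
Q = ṁ/ρ = 4.87/945 = 0.005153 m³/s.
Pumping power P = QΔP = 0.005153·1288 = 6.639 W = 6.64 W.

P ≈ 6.64 W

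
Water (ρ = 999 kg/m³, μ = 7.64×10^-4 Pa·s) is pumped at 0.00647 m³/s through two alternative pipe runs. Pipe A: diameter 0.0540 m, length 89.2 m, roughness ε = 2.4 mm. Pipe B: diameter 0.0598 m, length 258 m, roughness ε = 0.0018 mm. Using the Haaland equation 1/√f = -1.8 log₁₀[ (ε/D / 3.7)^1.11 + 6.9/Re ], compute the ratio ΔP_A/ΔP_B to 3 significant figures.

ΔP_A/ΔP_B ≈ 2.45

Pipe A: V = Q/A = 0.00647/0.00229 = 2.825 m/s; Re = 1.995e+05; ε/D = 0.0444; Haaland → f = 0.06806; ΔP_A = f(L/D)(ρV²/2) = 4.481e+05 Pa.
Pipe B: V = Q/A = 0.00647/0.002809 = 2.304 m/s; Re = 1.801e+05; ε/D = 3.01e-05; Haaland → f = 0.016; ΔP_B = f(L/D)(ρV²/2) = 1.83e+05 Pa.
ΔP_A/ΔP_B = 4.481e+05/1.83e+05 = 2.45.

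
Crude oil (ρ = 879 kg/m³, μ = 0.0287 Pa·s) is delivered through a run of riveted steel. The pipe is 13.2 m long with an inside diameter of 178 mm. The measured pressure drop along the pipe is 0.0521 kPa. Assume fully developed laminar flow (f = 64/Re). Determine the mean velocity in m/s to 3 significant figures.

For laminar flow, f = 64/Re with Re = ρVD/μ, so Darcy-Weisbach reduces to ΔP = 32μLV/D². Solving for V: V = ΔP·D²/(32μL) = 52.1·(0.178)²/(32·0.0287·13.2) = 0.1362 m/s.
Check: Re = ρVD/μ = 879·0.1362·0.178/0.0287 = 742.3 < 2300, so the laminar assumption holds.

V ≈ 0.136 m/s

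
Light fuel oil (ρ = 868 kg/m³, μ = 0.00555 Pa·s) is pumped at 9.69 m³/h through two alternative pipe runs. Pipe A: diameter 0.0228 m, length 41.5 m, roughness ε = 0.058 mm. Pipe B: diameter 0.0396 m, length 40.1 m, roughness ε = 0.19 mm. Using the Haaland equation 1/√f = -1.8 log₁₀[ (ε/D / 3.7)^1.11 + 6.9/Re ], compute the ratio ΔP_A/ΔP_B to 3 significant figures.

ΔP_A/ΔP_B ≈ 13.7

Pipe A: V = Q/A = 0.002692/0.0004083 = 6.593 m/s; Re = 2.351e+04; ε/D = 0.00254; Haaland → f = 0.02976; ΔP_A = f(L/D)(ρV²/2) = 1.022e+06 Pa.
Pipe B: V = Q/A = 0.002692/0.001232 = 2.185 m/s; Re = 1.354e+04; ε/D = 0.0048; Haaland → f = 0.03558; ΔP_B = f(L/D)(ρV²/2) = 7.468e+04 Pa.
ΔP_A/ΔP_B = 1.022e+06/7.468e+04 = 13.7.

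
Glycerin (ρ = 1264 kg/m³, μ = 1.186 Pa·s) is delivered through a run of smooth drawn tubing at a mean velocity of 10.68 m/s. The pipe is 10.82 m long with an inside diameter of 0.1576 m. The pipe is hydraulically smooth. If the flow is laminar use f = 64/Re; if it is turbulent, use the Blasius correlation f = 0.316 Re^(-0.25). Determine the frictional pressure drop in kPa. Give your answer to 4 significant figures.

Reynolds number Re = ρVD/μ = 1264 · 10.68 · 0.1576 / 1.19 = 1794.
Re < 2300 → laminar flow, so f = 64/Re = 64/1794 = 0.03568 (the turbulent correlation is not needed).
Darcy-Weisbach: ΔP = f(L/D)(ρV²/2) = 0.03568·(10.82/0.1576)·(1264·10.68²/2) = 0.03568·68.65·7.209e+04 = 1.766e+05 Pa.
ΔP = 1.766e+05 Pa = 176.6 kPa.

ΔP ≈ 176.6 kPa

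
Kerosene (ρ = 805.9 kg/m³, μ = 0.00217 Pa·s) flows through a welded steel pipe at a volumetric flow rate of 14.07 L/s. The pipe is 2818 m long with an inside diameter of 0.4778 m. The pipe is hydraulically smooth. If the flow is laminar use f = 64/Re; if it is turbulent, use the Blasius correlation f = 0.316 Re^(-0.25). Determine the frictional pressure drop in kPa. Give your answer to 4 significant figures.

ΔP ≈ 0.4257 kPa

Q = 14.07 L/s = 14.07/1000 = 0.01407 m³/s.
Cross-sectional area A = πD²/4 = π(0.4778)²/4 = 0.1793 m²; mean velocity V = Q/A = 0.01407/0.1793 = 0.07847 m/s.
Reynolds number Re = ρVD/μ = 805.9 · 0.07847 · 0.4778 / 0.00217 = 1.392e+04.
Re > 4000 → turbulent. Smooth-pipe (Blasius): f = 0.316 Re^(-0.25) = 0.316/(1.392e+04)^0.25 = 0.02909.
Darcy-Weisbach: ΔP = f(L/D)(ρV²/2) = 0.02909·(2818/0.4778)·(805.9·0.07847²/2) = 0.02909·5898·2.481 = 425.7 Pa.
ΔP = 425.7 Pa = 0.4257 kPa.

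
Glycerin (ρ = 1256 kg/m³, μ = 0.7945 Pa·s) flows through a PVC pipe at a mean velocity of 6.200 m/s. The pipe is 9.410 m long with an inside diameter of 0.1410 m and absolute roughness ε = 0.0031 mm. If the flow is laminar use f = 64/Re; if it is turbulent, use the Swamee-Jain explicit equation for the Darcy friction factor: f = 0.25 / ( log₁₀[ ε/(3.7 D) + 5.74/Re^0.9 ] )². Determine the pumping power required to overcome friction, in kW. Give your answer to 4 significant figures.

P ≈ 7.223 kW

Reynolds number Re = ρVD/μ = 1256 · 6.2 · 0.141 / 0.794 = 1382.
Re < 2300 → laminar flow, so f = 64/Re = 64/1382 = 0.04631 (the turbulent correlation is not needed).
Darcy-Weisbach: ΔP = f(L/D)(ρV²/2) = 0.04631·(9.41/0.141)·(1256·6.2²/2) = 0.04631·66.74·2.414e+04 = 7.461e+04 Pa.
Q = V·A = 6.2·0.01561 = 0.09681 m³/s.
Pumping power P = QΔP = 0.09681·7.461e+04 = 7222.8 W = 7.223 kW.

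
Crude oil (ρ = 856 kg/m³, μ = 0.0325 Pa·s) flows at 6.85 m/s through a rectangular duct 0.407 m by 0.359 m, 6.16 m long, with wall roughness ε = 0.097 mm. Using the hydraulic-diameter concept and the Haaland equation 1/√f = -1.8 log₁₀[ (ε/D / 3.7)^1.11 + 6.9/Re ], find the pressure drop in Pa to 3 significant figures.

ΔP ≈ 6560 Pa

Hydraulic diameter D_h = 4A/P = 4·(0.407·0.359)/(2·(0.407+0.359)) = 0.5845/1.532 = 0.3815 m.
Re = ρVD_h/μ = 856·6.85·0.3815/0.0325 = 6.883e+04.
ε/D_h = 9.7e-05/0.3815 = 0.000254; Haaland gives 1/√f = -1.8 log₁₀[2.39e-05+0.0001] = 7.031, so f = 0.02023.
ΔP = f(L/D_h)(ρV²/2) = 0.02023·6.16/0.3815·2.008e+04 = 6560 Pa.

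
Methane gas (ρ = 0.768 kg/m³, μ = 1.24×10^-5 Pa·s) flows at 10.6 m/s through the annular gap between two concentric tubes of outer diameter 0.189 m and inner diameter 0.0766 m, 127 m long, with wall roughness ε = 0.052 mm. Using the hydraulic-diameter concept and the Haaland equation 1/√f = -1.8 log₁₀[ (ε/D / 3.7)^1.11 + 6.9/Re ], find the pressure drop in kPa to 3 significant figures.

ΔP ≈ 1.01 kPa

Hydraulic diameter D_h = 4A/P = D_o - D_i = 0.189 - 0.0766 = 0.1124 m.
Re = ρVD_h/μ = 0.768·10.6·0.1124/1.24e-05 = 7.379e+04.
ε/D_h = 5.2e-05/0.1124 = 0.000463; Haaland gives 1/√f = -1.8 log₁₀[4.65e-05+9.35e-05] = 6.937, so f = 0.02078.
ΔP = f(L/D_h)(ρV²/2) = 0.02078·127/0.1124·43.15 = 1013 Pa.
ΔP = 1.01 kPa.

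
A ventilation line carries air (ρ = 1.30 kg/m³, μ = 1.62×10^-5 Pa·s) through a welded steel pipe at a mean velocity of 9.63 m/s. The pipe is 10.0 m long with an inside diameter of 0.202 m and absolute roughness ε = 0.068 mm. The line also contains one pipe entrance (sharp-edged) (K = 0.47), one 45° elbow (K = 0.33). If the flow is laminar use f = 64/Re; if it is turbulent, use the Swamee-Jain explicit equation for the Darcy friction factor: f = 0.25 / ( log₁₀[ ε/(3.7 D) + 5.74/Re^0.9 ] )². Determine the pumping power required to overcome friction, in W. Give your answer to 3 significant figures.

P ≈ 32.0 W

Reynolds number Re = ρVD/μ = 1.3 · 9.63 · 0.202 / 1.62e-05 = 1.561e+05.
Re > 4000 → turbulent. Relative roughness ε/D = 6.8e-05/0.202 = 0.000337. Swamee-Jain: f = 0.25/(log₁₀[0.000337/3.7 + 5.74/1.561e+05^0.9])² = 0.25/(log₁₀[9.1e-05 + 0.000122])² = 0.25/(-3.673)² = 0.01854.
Total minor-loss coefficient ΣK = 1·0.47 + 1·0.33 = 0.8.
ΔP = [f·L/D + ΣK]·(ρV²/2) = [0.01854·10/0.202 + 0.8]·(1.3·9.63²/2) = [0.9176 + 0.8]·60.28 = 103.5 Pa.
Q = V·A = 9.63·0.03205 = 0.3086 m³/s.
Pumping power P = QΔP = 0.3086·103.5 = 31.95 W = 32.0 W.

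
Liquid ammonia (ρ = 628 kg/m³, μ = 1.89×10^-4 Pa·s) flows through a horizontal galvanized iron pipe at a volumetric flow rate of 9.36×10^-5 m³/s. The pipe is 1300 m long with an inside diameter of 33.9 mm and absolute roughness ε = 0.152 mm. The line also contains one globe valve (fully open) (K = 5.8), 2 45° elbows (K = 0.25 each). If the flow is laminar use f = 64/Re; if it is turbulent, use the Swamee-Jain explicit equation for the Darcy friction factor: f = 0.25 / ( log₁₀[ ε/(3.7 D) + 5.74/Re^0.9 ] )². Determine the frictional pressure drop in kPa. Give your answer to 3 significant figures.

Cross-sectional area A = πD²/4 = π(0.0339)²/4 = 0.0009026 m²; mean velocity V = Q/A = 9.36e-05/0.0009026 = 0.1037 m/s.
Reynolds number Re = ρVD/μ = 628 · 0.1037 · 0.0339 / 0.000189 = 1.168e+04.
Re > 4000 → turbulent. Relative roughness ε/D = 0.000152/0.0339 = 0.00448. Swamee-Jain: f = 0.25/(log₁₀[0.00448/3.7 + 5.74/1.168e+04^0.9])² = 0.25/(log₁₀[0.00121 + 0.00125])² = 0.25/(-2.608)² = 0.03675.
Total minor-loss coefficient ΣK = 1·5.8 + 2·0.25 = 6.3.
ΔP = [f·L/D + ΣK]·(ρV²/2) = [0.03675·1300/0.0339 + 6.3]·(628·0.1037²/2) = [1409 + 6.3]·3.377 = 4781 Pa.
ΔP = 4781 Pa = 4.78 kPa.

ΔP ≈ 4.78 kPa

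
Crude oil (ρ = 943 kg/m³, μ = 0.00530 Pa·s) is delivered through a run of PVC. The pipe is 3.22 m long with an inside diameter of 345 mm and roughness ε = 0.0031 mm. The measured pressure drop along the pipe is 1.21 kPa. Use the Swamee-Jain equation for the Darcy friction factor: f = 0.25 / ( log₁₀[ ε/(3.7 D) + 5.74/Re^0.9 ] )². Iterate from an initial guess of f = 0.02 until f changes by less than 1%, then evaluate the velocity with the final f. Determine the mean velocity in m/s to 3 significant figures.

Rearranging Darcy-Weisbach: V = √(2·ΔP·D/(f·L·ρ)). With ε/D = 3.1e-06/0.345 = 8.99e-06, iterate starting from f = 0.02:
  f = 0.02 → V = √(2·1210·0.345/(0.02·3.22·943)) = 3.708 m/s; Re = ρVD/μ = 2.276e+05; f → 0.01524
  f = 0.01524 → V = 4.248 m/s; Re = 2.608e+05; f → 0.01486
  f = 0.01486 → V = 4.302 m/s; Re = 2.641e+05; f → 0.01482
Converged (Δf/f < 1%). With the final f = 0.01482: V = √(2·1210·0.345/(0.01482·3.22·943)) = 4.307 m/s.

V ≈ 4.31 m/s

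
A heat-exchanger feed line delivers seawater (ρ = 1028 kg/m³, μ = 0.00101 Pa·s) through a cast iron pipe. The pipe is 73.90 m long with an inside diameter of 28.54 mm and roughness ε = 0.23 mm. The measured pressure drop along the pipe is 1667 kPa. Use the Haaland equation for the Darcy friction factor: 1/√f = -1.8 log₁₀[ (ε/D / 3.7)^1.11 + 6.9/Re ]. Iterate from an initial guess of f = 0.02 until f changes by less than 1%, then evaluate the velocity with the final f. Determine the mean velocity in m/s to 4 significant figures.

Rearranging Darcy-Weisbach: V = √(2·ΔP·D/(f·L·ρ)). With ε/D = 0.00023/0.02854 = 0.00806, iterate starting from f = 0.02:
  f = 0.02 → V = √(2·1.667e+06·0.02854/(0.02·73.9·1028)) = 7.914 m/s; Re = ρVD/μ = 2.299e+05; f → 0.03563
  f = 0.03563 → V = 5.929 m/s; Re = 1.722e+05; f → 0.03572
Converged (Δf/f < 1%). With the final f = 0.03572: V = √(2·1.667e+06·0.02854/(0.03572·73.9·1028)) = 5.921 m/s.

V ≈ 5.921 m/s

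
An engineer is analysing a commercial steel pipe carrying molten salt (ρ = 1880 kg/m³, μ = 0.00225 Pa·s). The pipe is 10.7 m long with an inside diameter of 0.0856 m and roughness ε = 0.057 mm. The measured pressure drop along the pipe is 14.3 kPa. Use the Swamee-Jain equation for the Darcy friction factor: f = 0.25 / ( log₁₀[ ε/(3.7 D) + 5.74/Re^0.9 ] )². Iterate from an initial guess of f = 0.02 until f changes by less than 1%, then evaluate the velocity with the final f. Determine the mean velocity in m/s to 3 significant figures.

Rearranging Darcy-Weisbach: V = √(2·ΔP·D/(f·L·ρ)). With ε/D = 5.7e-05/0.0856 = 0.000666, iterate starting from f = 0.02:
  f = 0.02 → V = √(2·1.43e+04·0.0856/(0.02·10.7·1880)) = 2.467 m/s; Re = ρVD/μ = 1.764e+05; f → 0.01996
Converged (Δf/f < 1%). With the final f = 0.01996: V = √(2·1.43e+04·0.0856/(0.01996·10.7·1880)) = 2.469 m/s.

V ≈ 2.47 m/s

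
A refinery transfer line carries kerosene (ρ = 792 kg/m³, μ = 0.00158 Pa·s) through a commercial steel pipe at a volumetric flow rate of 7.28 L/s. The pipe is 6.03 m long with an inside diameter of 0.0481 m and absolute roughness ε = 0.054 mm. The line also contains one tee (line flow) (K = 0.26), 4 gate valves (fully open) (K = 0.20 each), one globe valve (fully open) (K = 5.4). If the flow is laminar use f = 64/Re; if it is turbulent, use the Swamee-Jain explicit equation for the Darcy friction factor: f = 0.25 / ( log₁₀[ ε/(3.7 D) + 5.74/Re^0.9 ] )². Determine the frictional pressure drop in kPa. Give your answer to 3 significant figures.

Q = 7.28 L/s = 7.28/1000 = 0.00728 m³/s.
Cross-sectional area A = πD²/4 = π(0.0481)²/4 = 0.001817 m²; mean velocity V = Q/A = 0.00728/0.001817 = 4.006 m/s.
Reynolds number Re = ρVD/μ = 792 · 4.006 · 0.0481 / 0.00158 = 9.66e+04.
Re > 4000 → turbulent. Relative roughness ε/D = 5.4e-05/0.0481 = 0.00112. Swamee-Jain: f = 0.25/(log₁₀[0.00112/3.7 + 5.74/9.66e+04^0.9])² = 0.25/(log₁₀[0.000303 + 0.000187])² = 0.25/(-3.309)² = 0.02283.
Total minor-loss coefficient ΣK = 1·0.26 + 4·0.2 + 1·5.4 = 6.46.
ΔP = [f·L/D + ΣK]·(ρV²/2) = [0.02283·6.03/0.0481 + 6.46]·(792·4.006²/2) = [2.862 + 6.46]·6356 = 5.925e+04 Pa.
ΔP = 5.925e+04 Pa = 59.3 kPa.

ΔP ≈ 59.3 kPa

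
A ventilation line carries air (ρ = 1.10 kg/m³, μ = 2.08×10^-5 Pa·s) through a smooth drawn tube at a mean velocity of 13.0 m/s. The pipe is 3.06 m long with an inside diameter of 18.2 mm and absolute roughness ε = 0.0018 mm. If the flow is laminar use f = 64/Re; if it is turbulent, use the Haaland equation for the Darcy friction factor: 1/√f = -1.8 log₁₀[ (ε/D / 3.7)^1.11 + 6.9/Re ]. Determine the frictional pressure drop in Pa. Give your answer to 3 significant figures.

Reynolds number Re = ρVD/μ = 1.1 · 13 · 0.0182 / 2.08e-05 = 1.251e+04.
Re > 4000 → turbulent. Relative roughness ε/D = 1.8e-06/0.0182 = 9.89e-05. Haaland: 1/√f = -1.8 log₁₀[(9.89e-05/3.7)^1.11 + 6.9/1.251e+04] = -1.8 log₁₀[8.39e-06 + 0.000551] = 5.853, so f = 0.02919.
Darcy-Weisbach: ΔP = f(L/D)(ρV²/2) = 0.02919·(3.06/0.0182)·(1.1·13²/2) = 0.02919·168.1·92.95 = 456.1 Pa.

ΔP ≈ 456 Pa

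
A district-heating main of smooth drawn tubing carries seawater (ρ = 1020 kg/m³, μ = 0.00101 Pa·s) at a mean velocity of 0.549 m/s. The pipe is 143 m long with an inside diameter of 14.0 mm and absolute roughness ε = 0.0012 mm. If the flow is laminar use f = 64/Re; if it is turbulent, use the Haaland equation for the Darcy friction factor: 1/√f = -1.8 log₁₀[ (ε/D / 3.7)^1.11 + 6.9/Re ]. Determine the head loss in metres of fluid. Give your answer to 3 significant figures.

h_f ≈ 5.21 m

Reynolds number Re = ρVD/μ = 1020 · 0.549 · 0.014 / 0.00101 = 7762.
Re > 4000 → turbulent. Relative roughness ε/D = 1.2e-06/0.014 = 8.57e-05. Haaland: 1/√f = -1.8 log₁₀[(8.57e-05/3.7)^1.11 + 6.9/7762] = -1.8 log₁₀[7.16e-06 + 0.000889] = 5.486, so f = 0.03323.
Darcy-Weisbach: ΔP = f(L/D)(ρV²/2) = 0.03323·(143/0.014)·(1020·0.549²/2) = 0.03323·1.021e+04·153.7 = 5.217e+04 Pa.
Head loss h_f = ΔP/(ρg) = 5.217e+04/(1020·9.81) = 5.21 m.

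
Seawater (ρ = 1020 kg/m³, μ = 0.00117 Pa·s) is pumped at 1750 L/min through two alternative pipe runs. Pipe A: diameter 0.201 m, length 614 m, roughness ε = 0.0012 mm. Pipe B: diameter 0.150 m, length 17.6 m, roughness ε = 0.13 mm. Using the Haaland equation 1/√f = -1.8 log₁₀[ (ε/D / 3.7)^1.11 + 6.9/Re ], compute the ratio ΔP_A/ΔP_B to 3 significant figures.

Pipe A: V = Q/A = 0.02917/0.03173 = 0.9192 m/s; Re = 1.611e+05; ε/D = 5.97e-06; Haaland → f = 0.0162; ΔP_A = f(L/D)(ρV²/2) = 2.133e+04 Pa.
Pipe B: V = Q/A = 0.02917/0.01767 = 1.65 m/s; Re = 2.158e+05; ε/D = 0.000867; Haaland → f = 0.02027; ΔP_B = f(L/D)(ρV²/2) = 3305 Pa.
ΔP_A/ΔP_B = 2.133e+04/3305 = 6.45.

ΔP_A/ΔP_B ≈ 6.45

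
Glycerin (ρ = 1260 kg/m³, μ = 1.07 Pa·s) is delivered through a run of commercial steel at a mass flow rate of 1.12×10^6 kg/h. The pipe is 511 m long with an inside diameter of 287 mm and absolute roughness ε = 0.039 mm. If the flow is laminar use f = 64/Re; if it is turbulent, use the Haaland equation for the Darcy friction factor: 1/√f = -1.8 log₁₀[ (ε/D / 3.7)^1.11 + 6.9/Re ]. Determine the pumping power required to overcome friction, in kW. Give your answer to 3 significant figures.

ṁ = 1.12×10^6 kg/h = 1.12×10^6/3600 = 311.1 kg/s.
A = πD²/4 = π(0.287)²/4 = 0.06469 m²; mean velocity V = ṁ/(ρA) = 311.1/(1260 · 0.06469) = 3.817 m/s.
Reynolds number Re = ρVD/μ = 1260 · 3.817 · 0.287 / 1.07 = 1290.
Re < 2300 → laminar flow, so f = 64/Re = 64/1290 = 0.04962 (the turbulent correlation is not needed).
Darcy-Weisbach: ΔP = f(L/D)(ρV²/2) = 0.04962·(511/0.287)·(1260·3.817²/2) = 0.04962·1780·9177 = 8.107e+05 Pa.
Q = ṁ/ρ = 311.1/1260 = 0.2469 m³/s.
Pumping power P = QΔP = 0.2469·8.107e+05 = 200200 W = 200 kW.

P ≈ 200 kW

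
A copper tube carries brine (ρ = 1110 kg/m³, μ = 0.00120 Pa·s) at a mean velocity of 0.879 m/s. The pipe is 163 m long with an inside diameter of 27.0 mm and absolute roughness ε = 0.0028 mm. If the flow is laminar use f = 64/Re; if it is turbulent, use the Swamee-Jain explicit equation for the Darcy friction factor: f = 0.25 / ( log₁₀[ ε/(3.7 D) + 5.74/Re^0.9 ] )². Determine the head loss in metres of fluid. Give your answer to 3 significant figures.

h_f ≈ 6.06 m

Reynolds number Re = ρVD/μ = 1110 · 0.879 · 0.027 / 0.0012 = 2.195e+04.
Re > 4000 → turbulent. Relative roughness ε/D = 2.8e-06/0.027 = 0.000104. Swamee-Jain: f = 0.25/(log₁₀[0.000104/3.7 + 5.74/2.195e+04^0.9])² = 0.25/(log₁₀[2.8e-05 + 0.000711])² = 0.25/(-3.132)² = 0.02549.
Darcy-Weisbach: ΔP = f(L/D)(ρV²/2) = 0.02549·(163/0.027)·(1110·0.879²/2) = 0.02549·6037·428.8 = 6.599e+04 Pa.
Head loss h_f = ΔP/(ρg) = 6.599e+04/(1110·9.81) = 6.06 m.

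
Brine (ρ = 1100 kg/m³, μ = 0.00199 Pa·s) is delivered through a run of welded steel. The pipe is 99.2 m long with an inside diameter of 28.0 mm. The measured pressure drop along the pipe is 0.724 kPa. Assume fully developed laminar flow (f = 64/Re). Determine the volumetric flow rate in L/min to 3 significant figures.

For laminar flow, f = 64/Re with Re = ρVD/μ, so Darcy-Weisbach reduces to ΔP = 32μLV/D². Solving for V: V = ΔP·D²/(32μL) = 724·(0.028)²/(32·0.00199·99.2) = 0.08985 m/s.
Check: Re = ρVD/μ = 1100·0.08985·0.028/0.00199 = 1391 < 2300, so the laminar assumption holds.
Q = V·A = 0.08985·(π/4·0.028²) = 5.533e-05 m³/s = 3.32 L/min.

Q ≈ 3.32 L/min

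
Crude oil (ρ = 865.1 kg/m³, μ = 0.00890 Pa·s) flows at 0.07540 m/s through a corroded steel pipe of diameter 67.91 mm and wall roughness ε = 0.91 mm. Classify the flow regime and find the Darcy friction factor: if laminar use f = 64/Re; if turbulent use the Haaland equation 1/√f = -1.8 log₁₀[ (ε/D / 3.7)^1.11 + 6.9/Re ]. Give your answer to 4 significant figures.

f ≈ 0.1286

Re = ρVD/μ = 865.1·0.0754·0.06791/0.0089 = 497.7.
Re < 2300 → laminar, so f = 64/Re = 0.1286 (roughness is irrelevant in laminar flow).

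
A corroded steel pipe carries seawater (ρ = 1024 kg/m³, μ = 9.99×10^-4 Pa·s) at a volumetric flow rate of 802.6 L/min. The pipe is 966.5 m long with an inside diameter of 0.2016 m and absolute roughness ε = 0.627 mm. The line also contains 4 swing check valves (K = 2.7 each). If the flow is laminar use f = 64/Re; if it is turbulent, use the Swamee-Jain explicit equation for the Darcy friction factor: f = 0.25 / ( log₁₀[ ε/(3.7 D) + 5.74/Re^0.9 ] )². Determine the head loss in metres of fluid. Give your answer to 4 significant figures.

h_f ≈ 1.305 m

Q = 802.6 L/min = 802.6/60000 = 0.01338 m³/s.
Cross-sectional area A = πD²/4 = π(0.2016)²/4 = 0.03192 m²; mean velocity V = Q/A = 0.01338/0.03192 = 0.4191 m/s.
Reynolds number Re = ρVD/μ = 1024 · 0.4191 · 0.2016 / 0.000999 = 8.66e+04.
Re > 4000 → turbulent. Relative roughness ε/D = 0.000627/0.2016 = 0.00311. Swamee-Jain: f = 0.25/(log₁₀[0.00311/3.7 + 5.74/8.66e+04^0.9])² = 0.25/(log₁₀[0.000841 + 0.000207])² = 0.25/(-2.98)² = 0.02815.
Total minor-loss coefficient ΣK = 4·2.7 = 10.8.
ΔP = [f·L/D + ΣK]·(ρV²/2) = [0.02815·966.5/0.2016 + 10.8]·(1024·0.4191²/2) = [135 + 10.8]·89.91 = 1.311e+04 Pa.
Head loss h_f = ΔP/(ρg) = 1.311e+04/(1024·9.81) = 1.305 m.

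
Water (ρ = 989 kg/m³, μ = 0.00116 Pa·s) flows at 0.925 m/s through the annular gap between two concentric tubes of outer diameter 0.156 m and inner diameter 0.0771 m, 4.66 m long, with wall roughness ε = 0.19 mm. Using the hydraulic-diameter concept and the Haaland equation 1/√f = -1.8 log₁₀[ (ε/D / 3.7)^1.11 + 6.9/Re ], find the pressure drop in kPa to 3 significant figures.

Hydraulic diameter D_h = 4A/P = D_o - D_i = 0.156 - 0.0771 = 0.0789 m.
Re = ρVD_h/μ = 989·0.925·0.0789/0.00116 = 6.222e+04.
ε/D_h = 0.00019/0.0789 = 0.00241; Haaland gives 1/√f = -1.8 log₁₀[0.00029+0.000111] = 6.114, so f = 0.02675.
ΔP = f(L/D_h)(ρV²/2) = 0.02675·4.66/0.0789·423.1 = 668.5 Pa.
ΔP = 0.669 kPa.

ΔP ≈ 0.669 kPa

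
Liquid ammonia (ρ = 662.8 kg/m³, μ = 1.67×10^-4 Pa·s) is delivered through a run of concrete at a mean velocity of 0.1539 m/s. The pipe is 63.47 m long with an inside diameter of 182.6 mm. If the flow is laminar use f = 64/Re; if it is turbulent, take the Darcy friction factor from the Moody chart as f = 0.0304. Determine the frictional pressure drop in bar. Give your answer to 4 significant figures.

Reynolds number Re = ρVD/μ = 662.8 · 0.1539 · 0.1826 / 0.000167 = 1.115e+05.
Re > 4000 → turbulent; use the Moody-chart value f = 0.0304.
Darcy-Weisbach: ΔP = f(L/D)(ρV²/2) = 0.0304·(63.47/0.1826)·(662.8·0.1539²/2) = 0.0304·347.6·7.849 = 82.94 Pa.
ΔP = 82.94 Pa = 8.294×10^-4 bar.

ΔP ≈ 8.294×10^-4 bar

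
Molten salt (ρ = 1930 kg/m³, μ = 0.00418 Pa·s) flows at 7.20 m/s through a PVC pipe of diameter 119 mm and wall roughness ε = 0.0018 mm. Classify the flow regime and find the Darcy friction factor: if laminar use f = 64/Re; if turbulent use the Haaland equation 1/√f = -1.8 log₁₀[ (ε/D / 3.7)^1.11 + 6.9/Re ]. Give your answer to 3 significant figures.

f ≈ 0.0138

Re = ρVD/μ = 1930·7.2·0.119/0.00418 = 3.956e+05.
Re > 4000 → turbulent. ε/D = 1.8e-06/0.119 = 1.51e-05; Haaland: 1/√f = -1.8 log₁₀[1.04e-06 + 1.74e-05] = 8.52, so f = 0.01378.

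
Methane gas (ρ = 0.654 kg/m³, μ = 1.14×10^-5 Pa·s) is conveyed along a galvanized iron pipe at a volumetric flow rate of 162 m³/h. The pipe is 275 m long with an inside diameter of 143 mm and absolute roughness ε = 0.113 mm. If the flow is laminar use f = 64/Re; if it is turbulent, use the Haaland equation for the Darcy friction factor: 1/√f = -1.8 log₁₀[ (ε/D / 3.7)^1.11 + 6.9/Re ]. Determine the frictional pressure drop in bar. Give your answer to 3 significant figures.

Q = 162 m³/h = 162/3600 = 0.045 m³/s.
Cross-sectional area A = πD²/4 = π(0.143)²/4 = 0.01606 m²; mean velocity V = Q/A = 0.045/0.01606 = 2.802 m/s.
Reynolds number Re = ρVD/μ = 0.654 · 2.802 · 0.143 / 1.14e-05 = 2.299e+04.
Re > 4000 → turbulent. Relative roughness ε/D = 0.000113/0.143 = 0.00079. Haaland: 1/√f = -1.8 log₁₀[(0.00079/3.7)^1.11 + 6.9/2.299e+04] = -1.8 log₁₀[8.43e-05 + 0.0003] = 6.147, so f = 0.02646.
Darcy-Weisbach: ΔP = f(L/D)(ρV²/2) = 0.02646·(275/0.143)·(0.654·2.802²/2) = 0.02646·1923·2.567 = 130.6 Pa.
ΔP = 130.6 Pa = 0.00131 bar.

ΔP ≈ 0.00131 bar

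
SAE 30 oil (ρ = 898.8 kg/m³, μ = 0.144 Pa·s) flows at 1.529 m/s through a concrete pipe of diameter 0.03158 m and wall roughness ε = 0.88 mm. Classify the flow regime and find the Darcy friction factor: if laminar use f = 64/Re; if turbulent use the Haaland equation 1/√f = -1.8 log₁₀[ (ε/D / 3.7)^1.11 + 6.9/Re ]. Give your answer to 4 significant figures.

f ≈ 0.2124

Re = ρVD/μ = 898.8·1.529·0.03158/0.144 = 301.4.
Re < 2300 → laminar, so f = 64/Re = 0.2124 (roughness is irrelevant in laminar flow).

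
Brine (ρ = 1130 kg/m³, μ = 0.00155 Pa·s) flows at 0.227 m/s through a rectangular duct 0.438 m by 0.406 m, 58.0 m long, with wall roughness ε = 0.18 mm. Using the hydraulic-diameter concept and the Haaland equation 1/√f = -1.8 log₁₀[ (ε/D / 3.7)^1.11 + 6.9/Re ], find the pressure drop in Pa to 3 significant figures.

ΔP ≈ 83.5 Pa

Hydraulic diameter D_h = 4A/P = 4·(0.438·0.406)/(2·(0.438+0.406)) = 0.7113/1.688 = 0.4214 m.
Re = ρVD_h/μ = 1130·0.227·0.4214/0.00155 = 6.974e+04.
ε/D_h = 0.00018/0.4214 = 0.000427; Haaland gives 1/√f = -1.8 log₁₀[4.26e-05+9.89e-05] = 6.928, so f = 0.02083.
ΔP = f(L/D_h)(ρV²/2) = 0.02083·58/0.4214·29.11 = 83.48 Pa.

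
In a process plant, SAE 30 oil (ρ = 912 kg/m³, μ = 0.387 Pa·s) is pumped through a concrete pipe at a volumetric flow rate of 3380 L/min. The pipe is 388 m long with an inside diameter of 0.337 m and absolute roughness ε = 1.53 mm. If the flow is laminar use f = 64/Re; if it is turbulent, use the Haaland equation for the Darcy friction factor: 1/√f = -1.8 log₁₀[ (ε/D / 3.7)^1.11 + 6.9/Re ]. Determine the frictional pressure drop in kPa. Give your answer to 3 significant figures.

Q = 3380 L/min = 3380/60000 = 0.05633 m³/s.
Cross-sectional area A = πD²/4 = π(0.337)²/4 = 0.0892 m²; mean velocity V = Q/A = 0.05633/0.0892 = 0.6316 m/s.
Reynolds number Re = ρVD/μ = 912 · 0.6316 · 0.337 / 0.387 = 501.6.
Re < 2300 → laminar flow, so f = 64/Re = 64/501.6 = 0.1276 (the turbulent correlation is not needed).
Darcy-Weisbach: ΔP = f(L/D)(ρV²/2) = 0.1276·(388/0.337)·(912·0.6316²/2) = 0.1276·1151·181.9 = 2.672e+04 Pa.
ΔP = 2.672e+04 Pa = 26.7 kPa.

ΔP ≈ 26.7 kPa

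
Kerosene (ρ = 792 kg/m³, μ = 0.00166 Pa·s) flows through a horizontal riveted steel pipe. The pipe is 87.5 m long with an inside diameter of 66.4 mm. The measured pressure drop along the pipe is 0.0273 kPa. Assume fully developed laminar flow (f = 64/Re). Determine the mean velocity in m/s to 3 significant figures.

V ≈ 0.0259 m/s

For laminar flow, f = 64/Re with Re = ρVD/μ, so Darcy-Weisbach reduces to ΔP = 32μLV/D². Solving for V: V = ΔP·D²/(32μL) = 27.3·(0.0664)²/(32·0.00166·87.5) = 0.0259 m/s.
Check: Re = ρVD/μ = 792·0.0259·0.0664/0.00166 = 820.4 < 2300, so the laminar assumption holds.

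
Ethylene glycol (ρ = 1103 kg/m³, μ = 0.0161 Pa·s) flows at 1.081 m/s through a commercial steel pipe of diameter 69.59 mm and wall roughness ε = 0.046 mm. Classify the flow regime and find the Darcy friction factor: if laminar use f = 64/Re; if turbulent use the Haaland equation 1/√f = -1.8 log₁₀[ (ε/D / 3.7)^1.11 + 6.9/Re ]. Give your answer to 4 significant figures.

f ≈ 0.03796

Re = ρVD/μ = 1103·1.081·0.06959/0.0161 = 5154.
Re > 4000 → turbulent. ε/D = 4.6e-05/0.06959 = 0.000661; Haaland: 1/√f = -1.8 log₁₀[6.91e-05 + 0.00134] = 5.133, so f = 0.03796.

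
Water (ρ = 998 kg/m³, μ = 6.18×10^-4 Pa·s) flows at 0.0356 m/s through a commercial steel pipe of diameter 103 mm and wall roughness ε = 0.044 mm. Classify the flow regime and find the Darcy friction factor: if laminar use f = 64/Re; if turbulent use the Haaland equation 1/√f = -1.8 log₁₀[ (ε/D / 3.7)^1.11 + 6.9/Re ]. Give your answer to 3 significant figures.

f ≈ 0.0362

Re = ρVD/μ = 998·0.0356·0.103/0.000618 = 5921.
Re > 4000 → turbulent. ε/D = 4.4e-05/0.103 = 0.000427; Haaland: 1/√f = -1.8 log₁₀[4.26e-05 + 0.00117] = 5.252, so f = 0.03625.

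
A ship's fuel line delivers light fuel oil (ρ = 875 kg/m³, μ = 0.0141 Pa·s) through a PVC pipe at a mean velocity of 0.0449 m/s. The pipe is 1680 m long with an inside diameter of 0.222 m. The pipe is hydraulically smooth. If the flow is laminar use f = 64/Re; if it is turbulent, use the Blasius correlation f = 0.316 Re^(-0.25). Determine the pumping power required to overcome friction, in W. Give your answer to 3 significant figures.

Reynolds number Re = ρVD/μ = 875 · 0.0449 · 0.222 / 0.0141 = 618.6.
Re < 2300 → laminar flow, so f = 64/Re = 64/618.6 = 0.1035 (the turbulent correlation is not needed).
Darcy-Weisbach: ΔP = f(L/D)(ρV²/2) = 0.1035·(1680/0.222)·(875·0.0449²/2) = 0.1035·7568·0.882 = 690.6 Pa.
Q = V·A = 0.0449·0.03871 = 0.001738 m³/s.
Pumping power P = QΔP = 0.001738·690.6 = 1.200 W = 1.20 W.

P ≈ 1.20 W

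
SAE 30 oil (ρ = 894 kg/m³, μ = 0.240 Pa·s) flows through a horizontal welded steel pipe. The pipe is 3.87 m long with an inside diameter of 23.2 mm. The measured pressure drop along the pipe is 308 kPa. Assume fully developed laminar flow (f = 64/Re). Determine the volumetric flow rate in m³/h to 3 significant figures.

Q ≈ 8.49 m³/h

For laminar flow, f = 64/Re with Re = ρVD/μ, so Darcy-Weisbach reduces to ΔP = 32μLV/D². Solving for V: V = ΔP·D²/(32μL) = 3.08e+05·(0.0232)²/(32·0.24·3.87) = 5.578 m/s.
Check: Re = ρVD/μ = 894·5.578·0.0232/0.24 = 482 < 2300, so the laminar assumption holds.
Q = V·A = 5.578·(π/4·0.0232²) = 0.002358 m³/s = 8.49 m³/h.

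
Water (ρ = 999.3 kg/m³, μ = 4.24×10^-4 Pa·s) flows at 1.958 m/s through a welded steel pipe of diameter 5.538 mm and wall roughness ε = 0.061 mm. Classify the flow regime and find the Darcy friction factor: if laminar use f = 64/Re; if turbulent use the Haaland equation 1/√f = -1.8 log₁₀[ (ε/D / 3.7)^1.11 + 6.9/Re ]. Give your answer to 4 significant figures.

Re = ρVD/μ = 999.3·1.958·0.005538/0.000424 = 2.556e+04.
Re > 4000 → turbulent. ε/D = 6.1e-05/0.005538 = 0.011; Haaland: 1/√f = -1.8 log₁₀[0.00157 + 0.00027] = 4.923, so f = 0.04126.

f ≈ 0.04126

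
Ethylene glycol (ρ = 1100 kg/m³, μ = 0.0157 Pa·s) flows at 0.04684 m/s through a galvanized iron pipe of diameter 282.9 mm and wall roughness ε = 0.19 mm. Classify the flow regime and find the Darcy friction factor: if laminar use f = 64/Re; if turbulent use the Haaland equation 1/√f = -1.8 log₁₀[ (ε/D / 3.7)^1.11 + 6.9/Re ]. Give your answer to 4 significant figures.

Re = ρVD/μ = 1100·0.04684·0.2829/0.0157 = 928.4.
Re < 2300 → laminar, so f = 64/Re = 0.06893 (roughness is irrelevant in laminar flow).

f ≈ 0.06893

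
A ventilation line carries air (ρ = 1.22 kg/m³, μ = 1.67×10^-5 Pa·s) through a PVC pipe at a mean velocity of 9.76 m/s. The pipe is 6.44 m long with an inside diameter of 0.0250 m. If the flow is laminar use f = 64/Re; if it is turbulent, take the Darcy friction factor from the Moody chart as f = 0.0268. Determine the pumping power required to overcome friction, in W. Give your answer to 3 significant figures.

Reynolds number Re = ρVD/μ = 1.22 · 9.76 · 0.025 / 1.67e-05 = 1.783e+04.
Re > 4000 → turbulent; use the Moody-chart value f = 0.0268.
Darcy-Weisbach: ΔP = f(L/D)(ρV²/2) = 0.0268·(6.44/0.025)·(1.22·9.76²/2) = 0.0268·257.6·58.11 = 401.2 Pa.
Q = V·A = 9.76·0.0004909 = 0.004791 m³/s.
Pumping power P = QΔP = 0.004791·401.2 = 1.922 W = 1.92 W.

P ≈ 1.92 W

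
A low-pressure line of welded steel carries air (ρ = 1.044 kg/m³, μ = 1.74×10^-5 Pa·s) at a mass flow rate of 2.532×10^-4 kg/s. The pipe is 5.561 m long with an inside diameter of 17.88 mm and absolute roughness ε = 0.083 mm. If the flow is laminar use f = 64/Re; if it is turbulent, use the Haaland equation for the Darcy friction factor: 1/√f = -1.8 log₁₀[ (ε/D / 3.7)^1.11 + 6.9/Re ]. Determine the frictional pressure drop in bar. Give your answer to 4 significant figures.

A = πD²/4 = π(0.01788)²/4 = 0.0002511 m²; mean velocity V = ṁ/(ρA) = 0.0002532/(1.044 · 0.0002511) = 0.9659 m/s.
Reynolds number Re = ρVD/μ = 1.044 · 0.9659 · 0.01788 / 1.74e-05 = 1036.
Re < 2300 → laminar flow, so f = 64/Re = 64/1036 = 0.06176 (the turbulent correlation is not needed).
Darcy-Weisbach: ΔP = f(L/D)(ρV²/2) = 0.06176·(5.561/0.01788)·(1.044·0.9659²/2) = 0.06176·311·0.487 = 9.355 Pa.
ΔP = 9.355 Pa = 9.355×10^-5 bar.

ΔP ≈ 9.355×10^-5 bar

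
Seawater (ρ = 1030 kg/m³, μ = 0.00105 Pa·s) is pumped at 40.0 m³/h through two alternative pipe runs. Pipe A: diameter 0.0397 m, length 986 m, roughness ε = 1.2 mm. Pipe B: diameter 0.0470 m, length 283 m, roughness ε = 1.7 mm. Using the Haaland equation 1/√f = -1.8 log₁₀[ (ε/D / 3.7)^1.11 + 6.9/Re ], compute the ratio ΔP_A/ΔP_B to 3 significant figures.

Pipe A: V = Q/A = 0.01111/0.001238 = 8.976 m/s; Re = 3.496e+05; ε/D = 0.0302; Haaland → f = 0.05756; ΔP_A = f(L/D)(ρV²/2) = 5.931e+07 Pa.
Pipe B: V = Q/A = 0.01111/0.001735 = 6.404 m/s; Re = 2.953e+05; ε/D = 0.0362; Haaland → f = 0.06211; ΔP_B = f(L/D)(ρV²/2) = 7.899e+06 Pa.
ΔP_A/ΔP_B = 5.931e+07/7.899e+06 = 7.51.

ΔP_A/ΔP_B ≈ 7.51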